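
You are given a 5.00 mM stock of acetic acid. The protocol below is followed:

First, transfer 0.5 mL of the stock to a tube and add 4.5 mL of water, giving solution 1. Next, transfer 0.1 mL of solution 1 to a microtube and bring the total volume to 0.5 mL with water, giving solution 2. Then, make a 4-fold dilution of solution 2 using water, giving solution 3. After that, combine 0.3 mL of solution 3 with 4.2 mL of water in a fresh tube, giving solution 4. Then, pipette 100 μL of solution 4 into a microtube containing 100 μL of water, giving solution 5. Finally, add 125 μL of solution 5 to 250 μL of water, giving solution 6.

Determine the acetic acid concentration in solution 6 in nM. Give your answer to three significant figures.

278 nM

Step 1: 0.5 mL + 4.5 mL = 5 mL total → factor 5/0.5 = 10
Step 2: 0.1 mL brought to 0.5 mL → factor 0.5/0.1 = 5
Step 3: 4-fold → factor 4
Step 4: 0.3 mL + 4.2 mL = 4.5 mL total → factor 4.5/0.3 = 15
Step 5: 100 μL + 100 μL = 200 μL total → factor 200/100 = 2
Step 6: 125 μL + 250 μL = 375 μL total → factor 375/125 = 3
Overall dilution factor = 10 × 5 × 4 × 15 × 2 × 3 = 18000
Final = 5.00 mM / 18000 = 0.0002778 mM = 278 nM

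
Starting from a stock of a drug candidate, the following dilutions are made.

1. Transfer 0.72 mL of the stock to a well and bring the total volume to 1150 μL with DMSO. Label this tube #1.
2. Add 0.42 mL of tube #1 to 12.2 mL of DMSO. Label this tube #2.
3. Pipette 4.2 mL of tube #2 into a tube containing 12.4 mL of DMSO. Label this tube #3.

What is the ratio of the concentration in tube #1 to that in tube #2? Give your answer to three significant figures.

Step 1: 0.72 mL brought to 1150 μL → factor 1.15/0.72 = 1.5972
Step 2: 0.42 mL + 12.2 mL = 12.62 mL total → factor 12.62/0.42 = 30.048
Dilution factor to tube #1 = 1.5972; to tube #2 = 47.993
[tube #1]/[tube #2] = (factor to tube #2)/(factor to tube #1) = 47.993/1.5972 = 30.0

30.0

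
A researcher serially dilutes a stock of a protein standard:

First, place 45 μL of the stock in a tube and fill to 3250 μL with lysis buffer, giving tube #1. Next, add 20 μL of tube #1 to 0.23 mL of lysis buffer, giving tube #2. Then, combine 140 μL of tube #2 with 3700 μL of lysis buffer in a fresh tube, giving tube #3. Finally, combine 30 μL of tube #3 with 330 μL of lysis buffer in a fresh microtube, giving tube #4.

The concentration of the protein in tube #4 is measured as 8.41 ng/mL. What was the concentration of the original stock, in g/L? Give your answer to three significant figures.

Step 1: 45 μL brought to 3250 μL → factor 3250/45 = 72.222
Step 2: 20 μL + 0.23 mL = 250 μL total → factor 250/20 = 12.5
Step 3: 140 μL + 3700 μL = 3840 μL total → factor 3840/140 = 27.429
Step 4: 30 μL + 330 μL = 360 μL total → factor 360/30 = 12
Overall dilution factor = 72.222 × 12.5 × 27.429 × 12 = 2.9714 × 10^5
Stock = 8.41 ng/mL × 2.9714 × 10^5 = 2.499 × 10^6 ng/mL = 2.50 g/L

2.50 g/L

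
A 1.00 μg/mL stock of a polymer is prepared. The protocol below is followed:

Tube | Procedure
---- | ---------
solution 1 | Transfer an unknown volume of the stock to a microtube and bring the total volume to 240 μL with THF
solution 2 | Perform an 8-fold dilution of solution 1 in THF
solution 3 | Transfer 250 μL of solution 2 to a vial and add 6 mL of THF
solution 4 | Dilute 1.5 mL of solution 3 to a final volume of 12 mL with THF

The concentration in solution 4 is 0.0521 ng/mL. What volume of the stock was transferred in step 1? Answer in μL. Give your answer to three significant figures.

Step 1: v brought to 240 μL → factor = 240 μL/v
Step 2: 8-fold → factor 8
Step 3: 250 μL + 6 mL = 6250 μL total → factor 6250/250 = 25
Step 4: 1.5 mL brought to 12 mL → factor 12/1.5 = 8
Product of known-step factors = 1600
Overall factor = 1.00 μg/mL / (0.0521 ng/mL) = 19194
Step-1 factor = 19194 / 1600 = 11.996
v = 240 μL / 11.996 = 20.0 μL

20.0 μL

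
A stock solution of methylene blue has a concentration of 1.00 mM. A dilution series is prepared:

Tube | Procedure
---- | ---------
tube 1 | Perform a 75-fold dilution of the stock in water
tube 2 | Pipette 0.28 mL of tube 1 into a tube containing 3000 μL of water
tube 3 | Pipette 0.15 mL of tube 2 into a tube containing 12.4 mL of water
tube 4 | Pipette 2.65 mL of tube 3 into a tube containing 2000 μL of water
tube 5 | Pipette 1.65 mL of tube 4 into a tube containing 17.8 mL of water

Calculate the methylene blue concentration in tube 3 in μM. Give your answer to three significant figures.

0.0136 μM

Step 1: 75-fold → factor 75
Step 2: 0.28 mL + 3000 μL = 3.28 mL total → factor 3.28/0.28 = 11.714
Step 3: 0.15 mL + 12.4 mL = 12.55 mL total → factor 12.55/0.15 = 83.667
Dilution factor through tube 3 = 75 × 11.714 × 83.667 = 73507
[tube 3] = 1.00 mM / 73507 = 1.360 × 10^-5 mM = 0.0136 μM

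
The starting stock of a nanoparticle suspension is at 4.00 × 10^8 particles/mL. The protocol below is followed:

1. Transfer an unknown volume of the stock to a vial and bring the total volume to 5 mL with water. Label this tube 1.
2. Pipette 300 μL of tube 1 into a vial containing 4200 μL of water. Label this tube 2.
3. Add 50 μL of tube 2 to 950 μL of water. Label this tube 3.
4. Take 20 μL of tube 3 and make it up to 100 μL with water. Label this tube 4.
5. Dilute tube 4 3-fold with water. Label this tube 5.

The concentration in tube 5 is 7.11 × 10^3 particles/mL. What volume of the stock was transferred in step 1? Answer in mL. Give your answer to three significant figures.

0.400 mL

Step 1: v brought to 5 mL → factor = 5 mL/v
Step 2: 300 μL + 4200 μL = 4500 μL total → factor 4500/300 = 15
Step 3: 50 μL + 950 μL = 1000 μL total → factor 1000/50 = 20
Step 4: 20 μL brought to 100 μL → factor 100/20 = 5
Step 5: 3-fold → factor 3
Product of known-step factors = 4500
Overall factor = 4.00 × 10^8 particles/mL / (7.11 × 10^3 particles/mL) = 56259
Step-1 factor = 56259 / 4500 = 12.502
v = 5 mL / 12.502 = 0.400 mL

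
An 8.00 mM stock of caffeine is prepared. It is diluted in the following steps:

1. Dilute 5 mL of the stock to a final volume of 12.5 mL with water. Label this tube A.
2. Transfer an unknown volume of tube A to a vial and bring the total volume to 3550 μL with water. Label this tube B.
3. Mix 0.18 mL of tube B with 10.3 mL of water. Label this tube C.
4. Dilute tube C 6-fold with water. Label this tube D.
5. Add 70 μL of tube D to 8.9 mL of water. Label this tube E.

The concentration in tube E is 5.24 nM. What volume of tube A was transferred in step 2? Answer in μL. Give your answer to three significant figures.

260 μL

Step 1: 5 mL brought to 12.5 mL → factor 12.5/5 = 2.5
Step 2: v brought to 3550 μL → factor = 3550 μL/v
Step 3: 0.18 mL + 10.3 mL = 10.48 mL total → factor 10.48/0.18 = 58.222
Step 4: 6-fold → factor 6
Step 5: 70 μL + 8.9 mL = 8970 μL total → factor 8970/70 = 128.14
Product of known-step factors = 1.1191 × 10^5
Overall factor = 8.00 mM / (5.24 nM) = 1.5267 × 10^6
Step-2 factor = 1.5267 × 10^6 / 1.1191 × 10^5 = 13.642
v = 3550 μL / 13.642 = 260 μL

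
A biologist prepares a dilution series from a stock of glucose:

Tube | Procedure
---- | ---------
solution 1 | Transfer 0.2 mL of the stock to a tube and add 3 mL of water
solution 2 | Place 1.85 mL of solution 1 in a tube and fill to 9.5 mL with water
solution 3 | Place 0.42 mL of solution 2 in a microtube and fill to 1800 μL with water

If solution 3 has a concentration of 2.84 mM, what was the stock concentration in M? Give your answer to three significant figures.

1.00 M

Step 1: 0.2 mL + 3 mL = 3.2 mL total → factor 3.2/0.2 = 16
Step 2: 1.85 mL brought to 9.5 mL → factor 9.5/1.85 = 5.1351
Step 3: 0.42 mL brought to 1800 μL → factor 1.8/0.42 = 4.2857
Overall dilution factor = 16 × 5.1351 × 4.2857 = 352.12
Stock = 2.84 mM × 352.12 = 1000 mM = 1.00 M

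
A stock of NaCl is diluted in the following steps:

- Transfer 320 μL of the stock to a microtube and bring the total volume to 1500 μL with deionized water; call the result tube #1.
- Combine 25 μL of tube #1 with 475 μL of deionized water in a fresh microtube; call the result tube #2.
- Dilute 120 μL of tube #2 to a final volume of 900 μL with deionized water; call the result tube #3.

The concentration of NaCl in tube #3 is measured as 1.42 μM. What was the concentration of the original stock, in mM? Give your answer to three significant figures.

0.998 mM

Step 1: 320 μL brought to 1500 μL → factor 1500/320 = 4.6875
Step 2: 25 μL + 475 μL = 500 μL total → factor 500/25 = 20
Step 3: 120 μL brought to 900 μL → factor 900/120 = 7.5
Overall dilution factor = 4.6875 × 20 × 7.5 = 703.12
Stock = 1.42 μM × 703.12 = 998.4 μM = 0.998 mM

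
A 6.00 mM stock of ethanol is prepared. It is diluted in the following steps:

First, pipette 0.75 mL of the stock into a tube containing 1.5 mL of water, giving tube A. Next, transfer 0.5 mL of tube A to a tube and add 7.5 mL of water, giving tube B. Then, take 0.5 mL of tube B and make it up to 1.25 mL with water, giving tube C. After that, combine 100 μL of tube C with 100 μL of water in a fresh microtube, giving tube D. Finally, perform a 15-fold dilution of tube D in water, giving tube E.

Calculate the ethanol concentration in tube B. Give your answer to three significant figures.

0.125 mM

Step 1: 0.75 mL + 1.5 mL = 2.25 mL total → factor 2.25/0.75 = 3
Step 2: 0.5 mL + 7.5 mL = 8 mL total → factor 8/0.5 = 16
Dilution factor through tube B = 3 × 16 = 48
[tube B] = 6.00 mM / 48 = 0.125 mM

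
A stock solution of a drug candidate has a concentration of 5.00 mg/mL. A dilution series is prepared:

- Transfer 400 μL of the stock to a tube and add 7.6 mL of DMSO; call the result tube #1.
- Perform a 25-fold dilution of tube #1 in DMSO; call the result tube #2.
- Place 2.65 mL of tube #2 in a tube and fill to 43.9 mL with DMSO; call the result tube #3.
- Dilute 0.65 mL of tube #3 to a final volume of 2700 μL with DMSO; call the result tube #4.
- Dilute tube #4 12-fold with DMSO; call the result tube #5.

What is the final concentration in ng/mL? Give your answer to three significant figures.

12.1 ng/mL

Step 1: 400 μL + 7.6 mL = 8000 μL total → factor 8000/400 = 20
Step 2: 25-fold → factor 25
Step 3: 2.65 mL brought to 43.9 mL → factor 43.9/2.65 = 16.566
Step 4: 0.65 mL brought to 2700 μL → factor 2.7/0.65 = 4.1538
Step 5: 12-fold → factor 12
Overall dilution factor = 20 × 25 × 16.566 × 4.1538 × 12 = 4.1288 × 10^5
Final = 5.00 mg/mL / 4.1288 × 10^5 = 1.211 × 10^-5 mg/mL = 12.1 ng/mL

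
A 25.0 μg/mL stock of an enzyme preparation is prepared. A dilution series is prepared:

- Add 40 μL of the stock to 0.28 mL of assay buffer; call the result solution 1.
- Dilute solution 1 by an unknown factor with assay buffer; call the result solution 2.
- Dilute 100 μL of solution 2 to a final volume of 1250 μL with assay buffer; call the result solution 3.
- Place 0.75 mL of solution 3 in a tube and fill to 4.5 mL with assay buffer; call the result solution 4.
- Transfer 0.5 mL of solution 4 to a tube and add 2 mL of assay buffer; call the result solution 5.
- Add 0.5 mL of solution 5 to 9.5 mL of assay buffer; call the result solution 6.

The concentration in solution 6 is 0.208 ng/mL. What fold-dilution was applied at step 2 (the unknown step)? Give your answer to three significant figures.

Step 1: 40 μL + 0.28 mL = 320 μL total → factor 320/40 = 8
Step 2: unknown factor x
Step 3: 100 μL brought to 1250 μL → factor 1250/100 = 12.5
Step 4: 0.75 mL brought to 4.5 mL → factor 4.5/0.75 = 6
Step 5: 0.5 mL + 2 mL = 2.5 mL total → factor 2.5/0.5 = 5
Step 6: 0.5 mL + 9.5 mL = 10 mL total → factor 10/0.5 = 20
Product of known-step factors = 60000
Overall factor = 25.0 μg/mL / (0.208 ng/mL) = 1.2019 × 10^5
x = 1.2019 × 10^5 / 60000 = 2.00

2.00-fold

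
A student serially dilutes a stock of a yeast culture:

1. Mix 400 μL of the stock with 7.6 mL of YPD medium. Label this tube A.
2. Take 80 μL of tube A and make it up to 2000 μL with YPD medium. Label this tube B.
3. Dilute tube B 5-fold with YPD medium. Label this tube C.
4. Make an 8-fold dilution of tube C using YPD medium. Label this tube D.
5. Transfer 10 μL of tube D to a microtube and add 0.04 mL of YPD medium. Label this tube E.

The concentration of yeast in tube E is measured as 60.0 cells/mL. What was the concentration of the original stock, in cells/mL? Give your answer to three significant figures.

Step 1: 400 μL + 7.6 mL = 8000 μL total → factor 8000/400 = 20
Step 2: 80 μL brought to 2000 μL → factor 2000/80 = 25
Step 3: 5-fold → factor 5
Step 4: 8-fold → factor 8
Step 5: 10 μL + 0.04 mL = 50 μL total → factor 50/10 = 5
Overall dilution factor = 20 × 25 × 5 × 8 × 5 = 1 × 10^5
Stock = 60.0 cells/mL × 1 × 10^5 = 6.00 × 10^6 cells/mL

6.00 × 10^6 cells/mL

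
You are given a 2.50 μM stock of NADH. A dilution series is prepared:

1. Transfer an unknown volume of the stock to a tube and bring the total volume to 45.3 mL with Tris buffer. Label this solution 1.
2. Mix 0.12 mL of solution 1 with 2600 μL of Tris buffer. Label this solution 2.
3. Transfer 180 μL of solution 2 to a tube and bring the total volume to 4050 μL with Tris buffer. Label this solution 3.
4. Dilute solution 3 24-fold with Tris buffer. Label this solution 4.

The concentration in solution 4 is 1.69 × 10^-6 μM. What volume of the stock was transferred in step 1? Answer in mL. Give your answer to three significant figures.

Step 1: v brought to 45.3 mL → factor = 45.3 mL/v
Step 2: 0.12 mL + 2600 μL = 2.72 mL total → factor 2.72/0.12 = 22.667
Step 3: 180 μL brought to 4050 μL → factor 4050/180 = 22.5
Step 4: 24-fold → factor 24
Product of known-step factors = 12240
Overall factor = 2.50 μM / (1.69 × 10^-6 μM) = 1.4793 × 10^6
Step-1 factor = 1.4793 × 10^6 / 12240 = 120.86
v = 45.3 mL / 120.86 = 0.375 mL

0.375 mL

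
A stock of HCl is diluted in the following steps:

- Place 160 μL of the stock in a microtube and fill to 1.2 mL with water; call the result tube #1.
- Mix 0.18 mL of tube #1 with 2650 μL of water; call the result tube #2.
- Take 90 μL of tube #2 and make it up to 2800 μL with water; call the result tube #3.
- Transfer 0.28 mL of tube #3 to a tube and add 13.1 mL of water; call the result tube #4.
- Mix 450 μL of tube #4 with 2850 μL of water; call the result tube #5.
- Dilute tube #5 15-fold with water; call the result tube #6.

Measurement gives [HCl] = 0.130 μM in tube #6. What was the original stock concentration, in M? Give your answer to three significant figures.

2.51 M

Step 1: 160 μL brought to 1.2 mL → factor 1200/160 = 7.5
Step 2: 0.18 mL + 2650 μL = 2.83 mL total → factor 2.83/0.18 = 15.722
Step 3: 90 μL brought to 2800 μL → factor 2800/90 = 31.111
Step 4: 0.28 mL + 13.1 mL = 13.38 mL total → factor 13.38/0.28 = 47.786
Step 5: 450 μL + 2850 μL = 3300 μL total → factor 3300/450 = 7.3333
Step 6: 15-fold → factor 15
Overall dilution factor = 7.5 × 15.722 × 31.111 × 47.786 × 7.3333 × 15 = 1.9283 × 10^7
Stock = 0.130 μM × 1.9283 × 10^7 = 2.507 × 10^6 μM = 2.51 M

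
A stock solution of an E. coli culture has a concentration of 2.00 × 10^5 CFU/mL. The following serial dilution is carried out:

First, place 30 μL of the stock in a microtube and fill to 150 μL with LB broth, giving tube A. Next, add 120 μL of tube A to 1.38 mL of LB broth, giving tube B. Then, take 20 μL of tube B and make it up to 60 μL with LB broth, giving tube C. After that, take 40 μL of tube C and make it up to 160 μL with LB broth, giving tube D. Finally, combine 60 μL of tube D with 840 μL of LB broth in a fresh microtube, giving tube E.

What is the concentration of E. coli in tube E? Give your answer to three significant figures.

Step 1: 30 μL brought to 150 μL → factor 150/30 = 5
Step 2: 120 μL + 1.38 mL = 1500 μL total → factor 1500/120 = 12.5
Step 3: 20 μL brought to 60 μL → factor 60/20 = 3
Step 4: 40 μL brought to 160 μL → factor 160/40 = 4
Step 5: 60 μL + 840 μL = 900 μL total → factor 900/60 = 15
Overall dilution factor = 5 × 12.5 × 3 × 4 × 15 = 11250
Final = 2.00 × 10^5 CFU/mL / 11250 = 17.8 CFU/mL

17.8 CFU/mL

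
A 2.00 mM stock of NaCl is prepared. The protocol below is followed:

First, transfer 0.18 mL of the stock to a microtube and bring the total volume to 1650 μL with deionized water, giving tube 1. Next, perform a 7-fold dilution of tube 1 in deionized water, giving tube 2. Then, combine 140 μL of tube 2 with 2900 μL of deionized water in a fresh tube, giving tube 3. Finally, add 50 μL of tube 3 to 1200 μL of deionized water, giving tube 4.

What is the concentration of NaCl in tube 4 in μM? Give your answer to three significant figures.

0.0574 μM

Step 1: 0.18 mL brought to 1650 μL → factor 1.65/0.18 = 9.1667
Step 2: 7-fold → factor 7
Step 3: 140 μL + 2900 μL = 3040 μL total → factor 3040/140 = 21.714
Step 4: 50 μL + 1200 μL = 1250 μL total → factor 1250/50 = 25
Overall dilution factor = 9.1667 × 7 × 21.714 × 25 = 34833
Final = 2.00 mM / 34833 = 5.742 × 10^-5 mM = 0.0574 μM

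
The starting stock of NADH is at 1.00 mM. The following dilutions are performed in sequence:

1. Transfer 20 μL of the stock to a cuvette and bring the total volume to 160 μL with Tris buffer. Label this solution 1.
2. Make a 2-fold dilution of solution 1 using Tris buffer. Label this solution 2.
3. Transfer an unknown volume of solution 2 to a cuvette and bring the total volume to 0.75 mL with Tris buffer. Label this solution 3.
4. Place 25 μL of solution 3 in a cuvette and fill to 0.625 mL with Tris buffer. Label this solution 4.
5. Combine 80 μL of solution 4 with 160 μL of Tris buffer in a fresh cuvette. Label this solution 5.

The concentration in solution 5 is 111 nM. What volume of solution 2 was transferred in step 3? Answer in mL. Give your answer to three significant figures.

Step 1: 20 μL brought to 160 μL → factor 160/20 = 8
Step 2: 2-fold → factor 2
Step 3: v brought to 0.75 mL → factor = 0.75 mL/v
Step 4: 25 μL brought to 0.625 mL → factor 625/25 = 25
Step 5: 80 μL + 160 μL = 240 μL total → factor 240/80 = 3
Product of known-step factors = 1200
Overall factor = 1.00 mM / (111 nM) = 9009
Step-3 factor = 9009 / 1200 = 7.5075
v = 0.75 mL / 7.5075 = 0.0999 mL

0.0999 mL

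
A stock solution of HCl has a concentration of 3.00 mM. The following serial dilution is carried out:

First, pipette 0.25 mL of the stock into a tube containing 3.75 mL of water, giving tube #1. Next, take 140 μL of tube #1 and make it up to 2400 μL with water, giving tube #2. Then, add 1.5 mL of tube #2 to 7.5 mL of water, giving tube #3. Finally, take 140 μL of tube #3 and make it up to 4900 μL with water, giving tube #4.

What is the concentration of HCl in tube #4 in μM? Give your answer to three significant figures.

0.0521 μM

Step 1: 0.25 mL + 3.75 mL = 4 mL total → factor 4/0.25 = 16
Step 2: 140 μL brought to 2400 μL → factor 2400/140 = 17.143
Step 3: 1.5 mL + 7.5 mL = 9 mL total → factor 9/1.5 = 6
Step 4: 140 μL brought to 4900 μL → factor 4900/140 = 35
Overall dilution factor = 16 × 17.143 × 6 × 35 = 57600
Final = 3.00 mM / 57600 = 5.208 × 10^-5 mM = 0.0521 μM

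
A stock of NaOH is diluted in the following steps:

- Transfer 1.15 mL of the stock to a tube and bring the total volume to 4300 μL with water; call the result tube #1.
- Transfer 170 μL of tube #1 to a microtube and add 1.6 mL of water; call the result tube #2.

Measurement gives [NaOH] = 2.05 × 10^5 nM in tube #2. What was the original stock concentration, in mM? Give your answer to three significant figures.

7.98 mM

Step 1: 1.15 mL brought to 4300 μL → factor 4.3/1.15 = 3.7391
Step 2: 170 μL + 1.6 mL = 1770 μL total → factor 1770/170 = 10.412
Overall dilution factor = 3.7391 × 10.412 = 38.931
Stock = 2.05 × 10^5 nM × 38.931 = 7.981 × 10^6 nM = 7.98 mM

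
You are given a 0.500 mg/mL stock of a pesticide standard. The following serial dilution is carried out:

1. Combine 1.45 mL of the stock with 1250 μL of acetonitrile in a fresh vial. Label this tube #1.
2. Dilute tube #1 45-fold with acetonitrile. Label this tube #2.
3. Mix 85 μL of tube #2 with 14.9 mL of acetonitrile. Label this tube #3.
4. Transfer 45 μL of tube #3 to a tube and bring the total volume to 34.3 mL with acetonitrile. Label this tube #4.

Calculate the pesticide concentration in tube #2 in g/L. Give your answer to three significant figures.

0.00597 g/L

Step 1: 1.45 mL + 1250 μL = 2.7 mL total → factor 2.7/1.45 = 1.8621
Step 2: 45-fold → factor 45
Dilution factor through tube #2 = 1.8621 × 45 = 83.793
[tube #2] = 0.500 mg/mL / 83.793 = 0.005967 mg/mL = 0.00597 g/L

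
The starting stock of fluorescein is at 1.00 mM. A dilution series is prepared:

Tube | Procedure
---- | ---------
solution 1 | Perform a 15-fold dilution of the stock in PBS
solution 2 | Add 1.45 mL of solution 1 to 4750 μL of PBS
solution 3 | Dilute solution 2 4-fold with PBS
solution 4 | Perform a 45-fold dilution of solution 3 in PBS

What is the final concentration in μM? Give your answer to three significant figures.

0.0866 μM

Step 1: 15-fold → factor 15
Step 2: 1.45 mL + 4750 μL = 6.2 mL total → factor 6.2/1.45 = 4.2759
Step 3: 4-fold → factor 4
Step 4: 45-fold → factor 45
Overall dilution factor = 15 × 4.2759 × 4 × 45 = 11545
Final = 1.00 mM / 11545 = 8.662 × 10^-5 mM = 0.0866 μM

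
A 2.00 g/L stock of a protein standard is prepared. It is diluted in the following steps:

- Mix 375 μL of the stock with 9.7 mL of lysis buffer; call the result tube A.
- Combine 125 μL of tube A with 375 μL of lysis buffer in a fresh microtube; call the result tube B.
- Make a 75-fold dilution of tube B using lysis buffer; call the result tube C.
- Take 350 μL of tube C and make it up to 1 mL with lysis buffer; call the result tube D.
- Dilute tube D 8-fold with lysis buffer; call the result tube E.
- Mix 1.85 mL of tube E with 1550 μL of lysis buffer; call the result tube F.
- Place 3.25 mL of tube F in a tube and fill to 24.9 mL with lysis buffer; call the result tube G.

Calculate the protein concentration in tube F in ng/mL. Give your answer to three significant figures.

5.91 ng/mL

Step 1: 375 μL + 9.7 mL = 10075 μL total → factor 10075/375 = 26.867
Step 2: 125 μL + 375 μL = 500 μL total → factor 500/125 = 4
Step 3: 75-fold → factor 75
Step 4: 350 μL brought to 1 mL → factor 1000/350 = 2.8571
Step 5: 8-fold → factor 8
Step 6: 1.85 mL + 1550 μL = 3.4 mL total → factor 3.4/1.85 = 1.8378
Dilution factor through tube F = 26.867 × 4 × 75 × 2.8571 × 8 × 1.8378 = 3.3858 × 10^5
[tube F] = 2.00 g/L / 3.3858 × 10^5 = 5.907 × 10^-6 g/L = 5.91 ng/mL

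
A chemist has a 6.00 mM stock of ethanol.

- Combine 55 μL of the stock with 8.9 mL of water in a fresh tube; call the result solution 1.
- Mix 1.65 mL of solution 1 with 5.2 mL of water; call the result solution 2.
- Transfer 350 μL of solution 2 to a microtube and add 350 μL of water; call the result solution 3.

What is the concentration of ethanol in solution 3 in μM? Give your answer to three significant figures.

Step 1: 55 μL + 8.9 mL = 8955 μL total → factor 8955/55 = 162.82
Step 2: 1.65 mL + 5.2 mL = 6.85 mL total → factor 6.85/1.65 = 4.1515
Step 3: 350 μL + 350 μL = 700 μL total → factor 700/350 = 2
Overall dilution factor = 162.82 × 4.1515 × 2 = 1351.9
Final = 6.00 mM / 1351.9 = 0.004438 mM = 4.44 μM

4.44 μM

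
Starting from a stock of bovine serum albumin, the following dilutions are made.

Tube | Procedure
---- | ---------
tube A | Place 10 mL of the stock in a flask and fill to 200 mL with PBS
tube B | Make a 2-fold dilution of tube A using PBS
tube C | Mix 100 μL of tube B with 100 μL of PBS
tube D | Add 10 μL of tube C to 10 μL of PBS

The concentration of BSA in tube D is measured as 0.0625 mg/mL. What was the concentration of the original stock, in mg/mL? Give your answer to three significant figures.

10.0 mg/mL

Step 1: 10 mL brought to 200 mL → factor 200/10 = 20
Step 2: 2-fold → factor 2
Step 3: 100 μL + 100 μL = 200 μL total → factor 200/100 = 2
Step 4: 10 μL + 10 μL = 20 μL total → factor 20/10 = 2
Overall dilution factor = 20 × 2 × 2 × 2 = 160
Stock = 0.0625 mg/mL × 160 = 10.0 mg/mL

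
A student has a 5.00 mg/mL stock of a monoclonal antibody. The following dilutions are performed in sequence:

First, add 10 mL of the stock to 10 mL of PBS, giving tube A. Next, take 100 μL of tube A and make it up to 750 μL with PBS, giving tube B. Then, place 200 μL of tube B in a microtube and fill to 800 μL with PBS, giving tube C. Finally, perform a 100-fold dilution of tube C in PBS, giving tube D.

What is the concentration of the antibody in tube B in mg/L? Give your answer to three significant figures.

Step 1: 10 mL + 10 mL = 20 mL total → factor 20/10 = 2
Step 2: 100 μL brought to 750 μL → factor 750/100 = 7.5
Dilution factor through tube B = 2 × 7.5 = 15
[tube B] = 5.00 mg/mL / 15 = 0.3333 mg/mL = 333 mg/L

333 mg/L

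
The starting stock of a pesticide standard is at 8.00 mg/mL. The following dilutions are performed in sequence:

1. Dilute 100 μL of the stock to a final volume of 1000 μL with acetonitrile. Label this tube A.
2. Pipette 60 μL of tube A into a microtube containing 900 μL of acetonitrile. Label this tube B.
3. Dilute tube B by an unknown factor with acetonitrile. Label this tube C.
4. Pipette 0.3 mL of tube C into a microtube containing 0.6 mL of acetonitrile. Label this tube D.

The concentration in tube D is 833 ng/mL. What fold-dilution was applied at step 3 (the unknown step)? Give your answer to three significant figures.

Step 1: 100 μL brought to 1000 μL → factor 1000/100 = 10
Step 2: 60 μL + 900 μL = 960 μL total → factor 960/60 = 16
Step 3: unknown factor x
Step 4: 0.3 mL + 0.6 mL = 0.9 mL total → factor 0.9/0.3 = 3
Product of known-step factors = 480
Overall factor = 8.00 mg/mL / (833 ng/mL) = 9603.8
x = 9603.8 / 480 = 20.0

20.0-fold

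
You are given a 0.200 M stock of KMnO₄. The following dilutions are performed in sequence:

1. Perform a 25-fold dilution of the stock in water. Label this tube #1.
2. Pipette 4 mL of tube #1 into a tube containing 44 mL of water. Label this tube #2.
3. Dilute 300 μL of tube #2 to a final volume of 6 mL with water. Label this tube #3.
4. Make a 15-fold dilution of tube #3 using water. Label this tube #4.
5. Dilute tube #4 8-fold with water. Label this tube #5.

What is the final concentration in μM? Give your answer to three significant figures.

0.278 μM

Step 1: 25-fold → factor 25
Step 2: 4 mL + 44 mL = 48 mL total → factor 48/4 = 12
Step 3: 300 μL brought to 6 mL → factor 6000/300 = 20
Step 4: 15-fold → factor 15
Step 5: 8-fold → factor 8
Overall dilution factor = 25 × 12 × 20 × 15 × 8 = 7.2 × 10^5
Final = 0.200 M / 7.2 × 10^5 = 2.778 × 10^-7 M = 0.278 μM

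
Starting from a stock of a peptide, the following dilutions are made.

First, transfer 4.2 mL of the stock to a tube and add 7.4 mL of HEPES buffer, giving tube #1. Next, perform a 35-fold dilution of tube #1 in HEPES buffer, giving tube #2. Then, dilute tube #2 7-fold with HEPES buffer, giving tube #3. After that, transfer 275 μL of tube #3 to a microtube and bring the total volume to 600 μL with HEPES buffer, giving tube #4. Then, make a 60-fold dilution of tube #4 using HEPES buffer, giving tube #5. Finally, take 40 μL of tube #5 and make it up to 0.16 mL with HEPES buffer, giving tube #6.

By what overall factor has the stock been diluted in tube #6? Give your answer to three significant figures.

3.54 × 10^5

Step 1: 4.2 mL + 7.4 mL = 11.6 mL total → factor 11.6/4.2 = 2.7619
Step 2: 35-fold → factor 35
Step 3: 7-fold → factor 7
Step 4: 275 μL brought to 600 μL → factor 600/275 = 2.1818
Step 5: 60-fold → factor 60
Step 6: 40 μL brought to 0.16 mL → factor 160/40 = 4
Overall dilution factor = 2.7619 × 35 × 7 × 2.1818 × 60 × 4 = 3.5433 × 10^5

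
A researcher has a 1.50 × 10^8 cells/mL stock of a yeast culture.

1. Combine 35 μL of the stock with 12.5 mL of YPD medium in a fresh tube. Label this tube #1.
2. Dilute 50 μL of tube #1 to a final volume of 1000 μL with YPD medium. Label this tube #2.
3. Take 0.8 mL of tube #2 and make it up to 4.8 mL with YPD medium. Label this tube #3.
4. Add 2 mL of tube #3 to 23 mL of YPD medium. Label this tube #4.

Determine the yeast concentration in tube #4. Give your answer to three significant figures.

Step 1: 35 μL + 12.5 mL = 12535 μL total → factor 12535/35 = 358.14
Step 2: 50 μL brought to 1000 μL → factor 1000/50 = 20
Step 3: 0.8 mL brought to 4.8 mL → factor 4.8/0.8 = 6
Step 4: 2 mL + 23 mL = 25 mL total → factor 25/2 = 12.5
Overall dilution factor = 358.14 × 20 × 6 × 12.5 = 5.3721 × 10^5
Final = 1.50 × 10^8 cells/mL / 5.3721 × 10^5 = 279 cells/mL

279 cells/mL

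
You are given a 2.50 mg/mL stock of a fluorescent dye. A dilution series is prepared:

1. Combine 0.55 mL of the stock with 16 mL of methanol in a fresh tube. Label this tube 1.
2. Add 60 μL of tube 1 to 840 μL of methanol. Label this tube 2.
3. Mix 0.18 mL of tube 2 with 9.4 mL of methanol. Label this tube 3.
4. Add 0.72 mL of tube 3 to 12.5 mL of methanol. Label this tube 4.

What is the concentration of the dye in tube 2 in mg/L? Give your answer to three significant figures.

5.54 mg/L

Step 1: 0.55 mL + 16 mL = 16.55 mL total → factor 16.55/0.55 = 30.091
Step 2: 60 μL + 840 μL = 900 μL total → factor 900/60 = 15
Dilution factor through tube 2 = 30.091 × 15 = 451.36
[tube 2] = 2.50 mg/mL / 451.36 = 0.005539 mg/mL = 5.54 mg/L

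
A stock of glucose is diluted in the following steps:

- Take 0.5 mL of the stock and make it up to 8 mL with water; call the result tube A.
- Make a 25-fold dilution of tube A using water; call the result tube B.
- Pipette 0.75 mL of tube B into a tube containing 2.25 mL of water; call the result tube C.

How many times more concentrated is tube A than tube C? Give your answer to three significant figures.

100

Step 1: 0.5 mL brought to 8 mL → factor 8/0.5 = 16
Step 2: 25-fold → factor 25
Step 3: 0.75 mL + 2.25 mL = 3 mL total → factor 3/0.75 = 4
Dilution factor to tube A = 16; to tube C = 1600
[tube A]/[tube C] = (factor to tube C)/(factor to tube A) = 1600/16 = 100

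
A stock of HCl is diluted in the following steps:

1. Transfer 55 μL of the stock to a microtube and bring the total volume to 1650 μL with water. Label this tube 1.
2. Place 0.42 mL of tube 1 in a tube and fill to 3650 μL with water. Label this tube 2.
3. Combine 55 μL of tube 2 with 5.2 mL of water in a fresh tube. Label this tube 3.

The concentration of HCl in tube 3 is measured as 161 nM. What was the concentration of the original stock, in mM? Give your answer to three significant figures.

Step 1: 55 μL brought to 1650 μL → factor 1650/55 = 30
Step 2: 0.42 mL brought to 3650 μL → factor 3.65/0.42 = 8.6905
Step 3: 55 μL + 5.2 mL = 5255 μL total → factor 5255/55 = 95.545
Overall dilution factor = 30 × 8.6905 × 95.545 = 24910
Stock = 161 nM × 24910 = 4.011 × 10^6 nM = 4.01 mM

4.01 mM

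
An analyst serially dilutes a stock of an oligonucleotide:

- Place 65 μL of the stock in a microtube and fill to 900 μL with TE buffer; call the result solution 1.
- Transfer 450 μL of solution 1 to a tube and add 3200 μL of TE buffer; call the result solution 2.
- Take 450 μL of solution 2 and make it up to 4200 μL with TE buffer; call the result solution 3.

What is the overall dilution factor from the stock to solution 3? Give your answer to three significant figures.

1.05 × 10^3

Step 1: 65 μL brought to 900 μL → factor 900/65 = 13.846
Step 2: 450 μL + 3200 μL = 3650 μL total → factor 3650/450 = 8.1111
Step 3: 450 μL brought to 4200 μL → factor 4200/450 = 9.3333
Overall dilution factor = 13.846 × 8.1111 × 9.3333 = 1048.2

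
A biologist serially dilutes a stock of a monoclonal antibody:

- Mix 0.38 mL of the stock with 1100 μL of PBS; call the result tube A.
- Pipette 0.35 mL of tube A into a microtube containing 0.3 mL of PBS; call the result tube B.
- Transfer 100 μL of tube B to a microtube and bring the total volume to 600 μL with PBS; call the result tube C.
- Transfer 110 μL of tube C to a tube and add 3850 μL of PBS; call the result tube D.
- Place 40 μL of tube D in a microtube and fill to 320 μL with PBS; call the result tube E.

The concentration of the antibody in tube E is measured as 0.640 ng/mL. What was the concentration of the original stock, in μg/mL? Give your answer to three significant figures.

8.00 μg/mL

Step 1: 0.38 mL + 1100 μL = 1.48 mL total → factor 1.48/0.38 = 3.8947
Step 2: 0.35 mL + 0.3 mL = 0.65 mL total → factor 0.65/0.35 = 1.8571
Step 3: 100 μL brought to 600 μL → factor 600/100 = 6
Step 4: 110 μL + 3850 μL = 3960 μL total → factor 3960/110 = 36
Step 5: 40 μL brought to 320 μL → factor 320/40 = 8
Overall dilution factor = 3.8947 × 1.8571 × 6 × 36 × 8 = 12499
Stock = 0.640 ng/mL × 12499 = 7999 ng/mL = 8.00 μg/mL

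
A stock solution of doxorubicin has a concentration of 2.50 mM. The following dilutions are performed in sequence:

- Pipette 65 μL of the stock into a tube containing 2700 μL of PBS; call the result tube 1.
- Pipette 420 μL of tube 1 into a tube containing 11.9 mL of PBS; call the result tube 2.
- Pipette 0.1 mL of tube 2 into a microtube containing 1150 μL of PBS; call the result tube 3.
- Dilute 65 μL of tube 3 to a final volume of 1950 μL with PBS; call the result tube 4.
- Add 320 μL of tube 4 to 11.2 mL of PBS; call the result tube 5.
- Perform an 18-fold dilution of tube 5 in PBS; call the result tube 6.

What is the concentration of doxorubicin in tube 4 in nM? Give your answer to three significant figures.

Step 1: 65 μL + 2700 μL = 2765 μL total → factor 2765/65 = 42.538
Step 2: 420 μL + 11.9 mL = 12320 μL total → factor 12320/420 = 29.333
Step 3: 0.1 mL + 1150 μL = 1.25 mL total → factor 1.25/0.1 = 12.5
Step 4: 65 μL brought to 1950 μL → factor 1950/65 = 30
Dilution factor through tube 4 = 42.538 × 29.333 × 12.5 × 30 = 4.6792 × 10^5
[tube 4] = 2.50 mM / 4.6792 × 10^5 = 5.343 × 10^-6 mM = 5.34 nM

5.34 nM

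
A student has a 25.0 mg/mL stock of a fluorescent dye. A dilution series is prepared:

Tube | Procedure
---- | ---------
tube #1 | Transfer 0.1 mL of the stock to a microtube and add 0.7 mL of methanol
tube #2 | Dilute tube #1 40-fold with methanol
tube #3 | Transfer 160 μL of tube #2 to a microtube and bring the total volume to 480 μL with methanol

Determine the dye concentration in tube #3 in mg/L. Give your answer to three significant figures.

26.0 mg/L

Step 1: 0.1 mL + 0.7 mL = 0.8 mL total → factor 0.8/0.1 = 8
Step 2: 40-fold → factor 40
Step 3: 160 μL brought to 480 μL → factor 480/160 = 3
Overall dilution factor = 8 × 40 × 3 = 960
Final = 25.0 mg/mL / 960 = 0.02604 mg/mL = 26.0 mg/L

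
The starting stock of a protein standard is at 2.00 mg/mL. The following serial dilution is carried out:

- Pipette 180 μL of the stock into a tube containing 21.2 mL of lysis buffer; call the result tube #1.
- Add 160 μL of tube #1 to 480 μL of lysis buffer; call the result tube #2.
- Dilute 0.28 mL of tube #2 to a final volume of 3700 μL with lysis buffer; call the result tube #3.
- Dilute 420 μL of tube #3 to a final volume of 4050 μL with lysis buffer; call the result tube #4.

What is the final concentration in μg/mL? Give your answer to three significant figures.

0.0330 μg/mL

Step 1: 180 μL + 21.2 mL = 21380 μL total → factor 21380/180 = 118.78
Step 2: 160 μL + 480 μL = 640 μL total → factor 640/160 = 4
Step 3: 0.28 mL brought to 3700 μL → factor 3.7/0.28 = 13.214
Step 4: 420 μL brought to 4050 μL → factor 4050/420 = 9.6429
Overall dilution factor = 118.78 × 4 × 13.214 × 9.6429 = 60540
Final = 2.00 mg/mL / 60540 = 3.304 × 10^-5 mg/mL = 0.0330 μg/mL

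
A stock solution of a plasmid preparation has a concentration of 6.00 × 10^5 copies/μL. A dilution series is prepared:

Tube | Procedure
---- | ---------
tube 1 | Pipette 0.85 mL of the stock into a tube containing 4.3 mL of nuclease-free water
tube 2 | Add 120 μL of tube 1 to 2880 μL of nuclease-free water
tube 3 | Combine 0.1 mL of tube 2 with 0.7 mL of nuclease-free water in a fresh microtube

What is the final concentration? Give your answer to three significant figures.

Step 1: 0.85 mL + 4.3 mL = 5.15 mL total → factor 5.15/0.85 = 6.0588
Step 2: 120 μL + 2880 μL = 3000 μL total → factor 3000/120 = 25
Step 3: 0.1 mL + 0.7 mL = 0.8 mL total → factor 0.8/0.1 = 8
Overall dilution factor = 6.0588 × 25 × 8 = 1211.8
Final = 6.00 × 10^5 copies/μL / 1211.8 = 495 copies/μL

495 copies/μL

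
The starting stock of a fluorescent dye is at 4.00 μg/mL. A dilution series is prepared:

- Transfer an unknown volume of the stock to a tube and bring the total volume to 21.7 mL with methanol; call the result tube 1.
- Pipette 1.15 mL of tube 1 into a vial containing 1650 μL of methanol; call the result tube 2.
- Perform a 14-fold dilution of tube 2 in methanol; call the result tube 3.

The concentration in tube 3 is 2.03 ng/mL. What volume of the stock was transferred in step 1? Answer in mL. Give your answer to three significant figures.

Step 1: v brought to 21.7 mL → factor = 21.7 mL/v
Step 2: 1.15 mL + 1650 μL = 2.8 mL total → factor 2.8/1.15 = 2.4348
Step 3: 14-fold → factor 14
Product of known-step factors = 34.087
Overall factor = 4.00 μg/mL / (2.03 ng/mL) = 1970.4
Step-1 factor = 1970.4 / 34.087 = 57.806
v = 21.7 mL / 57.806 = 0.375 mL

0.375 mL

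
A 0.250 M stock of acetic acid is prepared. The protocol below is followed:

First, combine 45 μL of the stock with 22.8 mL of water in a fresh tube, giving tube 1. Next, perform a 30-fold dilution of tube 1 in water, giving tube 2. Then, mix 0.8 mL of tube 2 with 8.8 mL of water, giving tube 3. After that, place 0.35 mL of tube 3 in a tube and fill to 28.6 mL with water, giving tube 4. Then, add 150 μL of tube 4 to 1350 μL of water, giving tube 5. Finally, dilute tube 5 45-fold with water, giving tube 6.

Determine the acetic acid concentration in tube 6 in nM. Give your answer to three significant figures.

0.0372 nM

Step 1: 45 μL + 22.8 mL = 22845 μL total → factor 22845/45 = 507.67
Step 2: 30-fold → factor 30
Step 3: 0.8 mL + 8.8 mL = 9.6 mL total → factor 9.6/0.8 = 12
Step 4: 0.35 mL brought to 28.6 mL → factor 28.6/0.35 = 81.714
Step 5: 150 μL + 1350 μL = 1500 μL total → factor 1500/150 = 10
Step 6: 45-fold → factor 45
Overall dilution factor = 507.67 × 30 × 12 × 81.714 × 10 × 45 = 6.7203 × 10^9
Final = 0.250 M / 6.7203 × 10^9 = 3.720 × 10^-11 M = 0.0372 nM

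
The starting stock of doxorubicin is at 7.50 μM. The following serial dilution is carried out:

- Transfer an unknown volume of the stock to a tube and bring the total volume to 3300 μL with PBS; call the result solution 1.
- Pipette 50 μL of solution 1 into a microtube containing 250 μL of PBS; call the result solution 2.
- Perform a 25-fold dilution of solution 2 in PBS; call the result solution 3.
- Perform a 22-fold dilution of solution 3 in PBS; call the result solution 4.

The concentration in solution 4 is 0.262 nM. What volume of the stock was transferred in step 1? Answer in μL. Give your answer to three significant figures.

Step 1: v brought to 3300 μL → factor = 3300 μL/v
Step 2: 50 μL + 250 μL = 300 μL total → factor 300/50 = 6
Step 3: 25-fold → factor 25
Step 4: 22-fold → factor 22
Product of known-step factors = 3300
Overall factor = 7.50 μM / (0.262 nM) = 28626
Step-1 factor = 28626 / 3300 = 8.6745
v = 3300 μL / 8.6745 = 380 μL

380 μL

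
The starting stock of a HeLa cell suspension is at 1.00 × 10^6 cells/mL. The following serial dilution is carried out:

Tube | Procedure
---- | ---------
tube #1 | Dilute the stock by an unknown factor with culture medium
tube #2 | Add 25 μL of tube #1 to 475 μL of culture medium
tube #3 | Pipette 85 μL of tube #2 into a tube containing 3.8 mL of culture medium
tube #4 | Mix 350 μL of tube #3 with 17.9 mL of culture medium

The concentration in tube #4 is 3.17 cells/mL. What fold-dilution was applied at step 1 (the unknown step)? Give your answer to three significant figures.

Step 1: unknown factor x
Step 2: 25 μL + 475 μL = 500 μL total → factor 500/25 = 20
Step 3: 85 μL + 3.8 mL = 3885 μL total → factor 3885/85 = 45.706
Step 4: 350 μL + 17.9 mL = 18250 μL total → factor 18250/350 = 52.143
Product of known-step factors = 47665
Overall factor = 1.00 × 10^6 cells/mL / (3.17 cells/mL) = 3.1546 × 10^5
x = 3.1546 × 10^5 / 47665 = 6.62

6.62-fold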